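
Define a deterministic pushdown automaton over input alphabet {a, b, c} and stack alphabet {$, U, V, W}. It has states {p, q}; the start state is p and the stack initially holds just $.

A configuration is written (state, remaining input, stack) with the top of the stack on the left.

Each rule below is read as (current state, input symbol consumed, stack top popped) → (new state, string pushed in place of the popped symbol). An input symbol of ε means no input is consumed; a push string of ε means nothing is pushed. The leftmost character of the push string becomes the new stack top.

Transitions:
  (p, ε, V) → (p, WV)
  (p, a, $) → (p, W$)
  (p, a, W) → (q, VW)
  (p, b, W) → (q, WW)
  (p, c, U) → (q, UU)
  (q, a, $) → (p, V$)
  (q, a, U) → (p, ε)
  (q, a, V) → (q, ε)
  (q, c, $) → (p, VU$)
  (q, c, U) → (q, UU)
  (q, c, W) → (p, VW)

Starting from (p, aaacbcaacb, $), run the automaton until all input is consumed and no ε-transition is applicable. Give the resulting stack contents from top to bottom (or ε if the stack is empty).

WWVWVWWVW$

(p, aaacbcaacb, $)
  read a, top $: go to p, push W$ → (p, aacbcaacb, W$)
  read a, top W: go to q, push VW → (q, acbcaacb, VW$)
  read a, top V: go to q, push ε → (q, cbcaacb, W$)
  read c, top W: go to p, push VW → (p, bcaacb, VW$)
  ε-move, top V: go to p, push WV → (p, bcaacb, WVW$)
  read b, top W: go to q, push WW → (q, caacb, WWVW$)
  read c, top W: go to p, push VW → (p, aacb, VWWVW$)
  ε-move, top V: go to p, push WV → (p, aacb, WVWWVW$)
  read a, top W: go to q, push VW → (q, acb, VWVWWVW$)
  read a, top V: go to q, push ε → (q, cb, WVWWVW$)
  read c, top W: go to p, push VW → (p, b, VWVWWVW$)
  ε-move, top V: go to p, push WV → (p, b, WVWVWWVW$)
  read b, top W: go to q, push WW → (q, ε, WWVWVWWVW$)
All input consumed in state q with stack WWVWVWWVW$.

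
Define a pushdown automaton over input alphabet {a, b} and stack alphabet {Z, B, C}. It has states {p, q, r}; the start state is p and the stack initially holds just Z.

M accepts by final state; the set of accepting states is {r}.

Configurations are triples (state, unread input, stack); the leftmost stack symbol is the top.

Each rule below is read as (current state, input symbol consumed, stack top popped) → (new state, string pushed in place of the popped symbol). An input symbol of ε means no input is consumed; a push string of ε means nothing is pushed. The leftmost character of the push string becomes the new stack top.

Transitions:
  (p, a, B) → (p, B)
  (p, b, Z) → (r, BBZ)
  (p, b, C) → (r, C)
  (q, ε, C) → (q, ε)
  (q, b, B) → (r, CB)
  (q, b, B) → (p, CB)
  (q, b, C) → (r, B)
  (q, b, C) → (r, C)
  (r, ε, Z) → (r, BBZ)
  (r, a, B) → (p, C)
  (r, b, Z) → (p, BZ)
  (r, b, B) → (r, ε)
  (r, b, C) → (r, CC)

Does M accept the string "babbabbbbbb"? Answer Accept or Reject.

No computation consumes all input and reaches a final state.

Reject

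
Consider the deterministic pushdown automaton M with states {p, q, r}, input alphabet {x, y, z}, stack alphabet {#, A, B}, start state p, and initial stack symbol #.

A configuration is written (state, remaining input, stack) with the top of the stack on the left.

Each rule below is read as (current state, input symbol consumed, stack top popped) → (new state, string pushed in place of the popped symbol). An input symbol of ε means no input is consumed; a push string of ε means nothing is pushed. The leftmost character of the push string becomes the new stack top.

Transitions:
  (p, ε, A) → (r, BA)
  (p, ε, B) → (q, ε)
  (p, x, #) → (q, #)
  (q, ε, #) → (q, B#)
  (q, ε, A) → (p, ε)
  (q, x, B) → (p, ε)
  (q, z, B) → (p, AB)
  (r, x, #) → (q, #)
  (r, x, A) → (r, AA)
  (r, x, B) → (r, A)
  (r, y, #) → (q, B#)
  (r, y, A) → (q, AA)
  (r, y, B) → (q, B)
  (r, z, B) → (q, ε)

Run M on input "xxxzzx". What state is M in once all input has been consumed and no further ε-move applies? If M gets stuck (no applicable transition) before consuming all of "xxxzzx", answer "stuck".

(p, xxxzzx, #)
  read x, top #: go to q, push # → (q, xxzzx, #)
  ε-move, top #: go to q, push B# → (q, xxzzx, B#)
  read x, top B: go to p, push ε → (p, xzzx, #)
  read x, top #: go to q, push # → (q, zzx, #)
  ε-move, top #: go to q, push B# → (q, zzx, B#)
  read z, top B: go to p, push AB → (p, zx, AB#)
  ε-move, top A: go to r, push BA → (r, zx, BAB#)
  read z, top B: go to q, push ε → (q, x, AB#)
  ε-move, top A: go to p, push ε → (p, x, B#)
  ε-move, top B: go to q, push ε → (q, x, #)
  ε-move, top #: go to q, push B# → (q, x, B#)
  read x, top B: go to p, push ε → (p, ε, #)
All input consumed; M is in state p.

p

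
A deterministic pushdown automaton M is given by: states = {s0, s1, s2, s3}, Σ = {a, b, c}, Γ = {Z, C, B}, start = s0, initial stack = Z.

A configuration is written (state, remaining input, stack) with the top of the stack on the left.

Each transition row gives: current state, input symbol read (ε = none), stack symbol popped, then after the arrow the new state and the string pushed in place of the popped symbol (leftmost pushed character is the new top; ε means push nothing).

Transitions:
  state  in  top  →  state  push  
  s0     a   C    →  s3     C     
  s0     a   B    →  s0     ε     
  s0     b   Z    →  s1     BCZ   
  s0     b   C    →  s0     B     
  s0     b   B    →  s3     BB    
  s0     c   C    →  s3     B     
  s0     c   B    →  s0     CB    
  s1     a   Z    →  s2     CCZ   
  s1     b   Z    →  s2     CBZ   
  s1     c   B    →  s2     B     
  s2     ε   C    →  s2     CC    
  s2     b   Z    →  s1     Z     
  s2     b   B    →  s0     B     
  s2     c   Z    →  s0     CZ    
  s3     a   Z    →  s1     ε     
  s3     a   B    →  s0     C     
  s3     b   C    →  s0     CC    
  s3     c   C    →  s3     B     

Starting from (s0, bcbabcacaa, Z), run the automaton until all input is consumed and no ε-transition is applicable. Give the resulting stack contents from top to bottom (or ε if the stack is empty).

CBZ

(s0, bcbabcacaa, Z)
  read b, top Z: go to s1, push BCZ → (s1, cbabcacaa, BCZ)
  read c, top B: go to s2, push B → (s2, babcacaa, BCZ)
  read b, top B: go to s0, push B → (s0, abcacaa, BCZ)
  read a, top B: go to s0, push ε → (s0, bcacaa, CZ)
  read b, top C: go to s0, push B → (s0, cacaa, BZ)
  read c, top B: go to s0, push CB → (s0, acaa, CBZ)
  read a, top C: go to s3, push C → (s3, caa, CBZ)
  read c, top C: go to s3, push B → (s3, aa, BBZ)
  read a, top B: go to s0, push C → (s0, a, CBZ)
  read a, top C: go to s3, push C → (s3, ε, CBZ)
All input consumed in state s3 with stack CBZ.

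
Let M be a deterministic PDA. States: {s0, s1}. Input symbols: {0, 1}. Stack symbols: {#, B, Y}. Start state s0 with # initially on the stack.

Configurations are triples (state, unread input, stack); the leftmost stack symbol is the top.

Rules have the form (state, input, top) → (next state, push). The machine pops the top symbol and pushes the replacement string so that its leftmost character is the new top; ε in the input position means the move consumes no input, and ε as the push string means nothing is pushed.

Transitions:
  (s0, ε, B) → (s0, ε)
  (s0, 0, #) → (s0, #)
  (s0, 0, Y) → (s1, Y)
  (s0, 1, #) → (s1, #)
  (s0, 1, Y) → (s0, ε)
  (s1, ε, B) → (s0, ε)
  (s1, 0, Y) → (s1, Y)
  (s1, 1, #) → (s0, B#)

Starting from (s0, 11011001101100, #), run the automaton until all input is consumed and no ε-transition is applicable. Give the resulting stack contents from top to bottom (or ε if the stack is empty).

(s0, 11011001101100, #)
  read 1, top #: go to s1, push # → (s1, 1011001101100, #)
  read 1, top #: go to s0, push B# → (s0, 011001101100, B#)
  ε-move, top B: go to s0, push ε → (s0, 011001101100, #)
  read 0, top #: go to s0, push # → (s0, 11001101100, #)
  read 1, top #: go to s1, push # → (s1, 1001101100, #)
  read 1, top #: go to s0, push B# → (s0, 001101100, B#)
  ε-move, top B: go to s0, push ε → (s0, 001101100, #)
  read 0, top #: go to s0, push # → (s0, 01101100, #)
  read 0, top #: go to s0, push # → (s0, 1101100, #)
  read 1, top #: go to s1, push # → (s1, 101100, #)
  read 1, top #: go to s0, push B# → (s0, 01100, B#)
  ε-move, top B: go to s0, push ε → (s0, 01100, #)
  read 0, top #: go to s0, push # → (s0, 1100, #)
  read 1, top #: go to s1, push # → (s1, 100, #)
  read 1, top #: go to s0, push B# → (s0, 00, B#)
  ε-move, top B: go to s0, push ε → (s0, 00, #)
  read 0, top #: go to s0, push # → (s0, 0, #)
  read 0, top #: go to s0, push # → (s0, ε, #)
All input consumed in state s0 with stack #.

#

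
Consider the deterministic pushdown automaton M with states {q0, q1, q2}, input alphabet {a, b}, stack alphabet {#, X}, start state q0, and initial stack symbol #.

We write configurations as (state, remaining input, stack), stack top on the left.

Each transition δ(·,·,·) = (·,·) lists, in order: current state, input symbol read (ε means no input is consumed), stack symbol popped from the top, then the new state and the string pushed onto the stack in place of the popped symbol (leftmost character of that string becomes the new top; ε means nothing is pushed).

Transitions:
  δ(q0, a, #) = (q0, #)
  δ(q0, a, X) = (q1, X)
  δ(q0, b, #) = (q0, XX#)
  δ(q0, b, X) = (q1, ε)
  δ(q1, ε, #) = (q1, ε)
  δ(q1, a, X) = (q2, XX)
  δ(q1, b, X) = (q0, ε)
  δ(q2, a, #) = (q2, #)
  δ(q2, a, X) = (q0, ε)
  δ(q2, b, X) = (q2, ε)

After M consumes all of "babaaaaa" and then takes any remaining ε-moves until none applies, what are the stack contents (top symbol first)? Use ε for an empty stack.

XX#

(q0, babaaaaa, #)
  read b, top #: go to q0, push XX# → (q0, abaaaaa, XX#)
  read a, top X: go to q1, push X → (q1, baaaaa, XX#)
  read b, top X: go to q0, push ε → (q0, aaaaa, X#)
  read a, top X: go to q1, push X → (q1, aaaa, X#)
  read a, top X: go to q2, push XX → (q2, aaa, XX#)
  read a, top X: go to q0, push ε → (q0, aa, X#)
  read a, top X: go to q1, push X → (q1, a, X#)
  read a, top X: go to q2, push XX → (q2, ε, XX#)
All input consumed in state q2 with stack XX#.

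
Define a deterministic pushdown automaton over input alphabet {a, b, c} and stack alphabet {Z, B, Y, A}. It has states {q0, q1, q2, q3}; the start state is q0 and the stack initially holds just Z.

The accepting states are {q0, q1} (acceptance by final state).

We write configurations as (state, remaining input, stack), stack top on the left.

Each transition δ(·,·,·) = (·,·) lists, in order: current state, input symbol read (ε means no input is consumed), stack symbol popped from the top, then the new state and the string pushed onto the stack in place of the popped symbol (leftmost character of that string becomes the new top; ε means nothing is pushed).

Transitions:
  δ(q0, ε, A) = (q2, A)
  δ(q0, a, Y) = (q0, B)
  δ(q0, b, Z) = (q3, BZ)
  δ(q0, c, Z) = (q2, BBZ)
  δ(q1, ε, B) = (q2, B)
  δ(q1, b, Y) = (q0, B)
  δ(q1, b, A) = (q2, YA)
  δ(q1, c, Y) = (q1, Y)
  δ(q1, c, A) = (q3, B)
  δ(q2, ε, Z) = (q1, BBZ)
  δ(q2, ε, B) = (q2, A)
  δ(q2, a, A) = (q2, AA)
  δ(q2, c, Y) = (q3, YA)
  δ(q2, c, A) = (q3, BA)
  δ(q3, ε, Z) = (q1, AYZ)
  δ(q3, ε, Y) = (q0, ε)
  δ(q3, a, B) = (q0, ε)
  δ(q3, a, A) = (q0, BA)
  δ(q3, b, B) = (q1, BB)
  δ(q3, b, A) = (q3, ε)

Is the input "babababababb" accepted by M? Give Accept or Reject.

Accept

(q0, babababababb, Z)
  read b, top Z: go to q3, push BZ → (q3, abababababb, BZ)
  read a, top B: go to q0, push ε → (q0, bababababb, Z)
  read b, top Z: go to q3, push BZ → (q3, ababababb, BZ)
  read a, top B: go to q0, push ε → (q0, babababb, Z)
  read b, top Z: go to q3, push BZ → (q3, abababb, BZ)
  read a, top B: go to q0, push ε → (q0, bababb, Z)
  read b, top Z: go to q3, push BZ → (q3, ababb, BZ)
  read a, top B: go to q0, push ε → (q0, babb, Z)
  read b, top Z: go to q3, push BZ → (q3, abb, BZ)
  read a, top B: go to q0, push ε → (q0, bb, Z)
  read b, top Z: go to q3, push BZ → (q3, b, BZ)
  read b, top B: go to q1, push BB → (q1, ε, BBZ)
All input consumed; state q1 ∈ F.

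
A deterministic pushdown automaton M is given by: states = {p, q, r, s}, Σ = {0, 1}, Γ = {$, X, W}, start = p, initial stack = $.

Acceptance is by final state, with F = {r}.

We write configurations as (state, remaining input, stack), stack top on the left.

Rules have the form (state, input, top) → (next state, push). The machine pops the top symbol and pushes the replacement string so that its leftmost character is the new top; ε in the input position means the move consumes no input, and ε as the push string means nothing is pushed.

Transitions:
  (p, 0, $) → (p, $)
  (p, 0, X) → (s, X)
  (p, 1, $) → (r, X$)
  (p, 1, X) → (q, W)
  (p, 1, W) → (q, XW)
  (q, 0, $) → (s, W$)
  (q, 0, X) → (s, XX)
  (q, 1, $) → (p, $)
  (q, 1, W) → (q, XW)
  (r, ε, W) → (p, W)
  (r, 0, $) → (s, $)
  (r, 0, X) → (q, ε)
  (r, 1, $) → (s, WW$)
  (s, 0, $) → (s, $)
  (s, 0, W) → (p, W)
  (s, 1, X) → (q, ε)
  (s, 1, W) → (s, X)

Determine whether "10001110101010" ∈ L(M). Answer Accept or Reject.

(p, 10001110101010, $)
  read 1, top $: go to r, push X$ → (r, 0001110101010, X$)
  read 0, top X: go to q, push ε → (q, 001110101010, $)
  read 0, top $: go to s, push W$ → (s, 01110101010, W$)
  read 0, top W: go to p, push W → (p, 1110101010, W$)
  read 1, top W: go to q, push XW → (q, 110101010, XW$)
No transition applies at (q, 110101010, XW$); input not fully consumed.

Reject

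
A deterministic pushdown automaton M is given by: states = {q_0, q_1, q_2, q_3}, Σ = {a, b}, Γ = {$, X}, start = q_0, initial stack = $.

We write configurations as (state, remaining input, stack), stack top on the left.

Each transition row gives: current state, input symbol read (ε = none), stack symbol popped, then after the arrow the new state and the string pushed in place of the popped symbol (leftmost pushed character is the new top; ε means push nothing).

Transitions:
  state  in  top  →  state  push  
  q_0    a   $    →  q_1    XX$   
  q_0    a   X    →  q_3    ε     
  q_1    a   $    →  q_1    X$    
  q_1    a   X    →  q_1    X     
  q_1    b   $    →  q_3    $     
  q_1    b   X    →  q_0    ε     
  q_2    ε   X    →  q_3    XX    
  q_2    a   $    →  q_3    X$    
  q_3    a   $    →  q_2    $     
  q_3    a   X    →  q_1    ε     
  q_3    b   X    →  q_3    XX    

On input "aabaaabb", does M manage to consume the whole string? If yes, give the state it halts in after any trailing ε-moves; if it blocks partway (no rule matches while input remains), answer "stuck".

(q_0, aabaaabb, $) ⊢ (q_1, abaaabb, XX$) ⊢ (q_1, baaabb, XX$) ⊢ (q_0, aaabb, X$) ⊢ (q_3, aabb, $) ⊢ (q_2, abb, $) ⊢ (q_3, bb, X$) ⊢ (q_3, b, XX$) ⊢ (q_3, ε, XXX$)
All input consumed; M is in state q_3.

q_3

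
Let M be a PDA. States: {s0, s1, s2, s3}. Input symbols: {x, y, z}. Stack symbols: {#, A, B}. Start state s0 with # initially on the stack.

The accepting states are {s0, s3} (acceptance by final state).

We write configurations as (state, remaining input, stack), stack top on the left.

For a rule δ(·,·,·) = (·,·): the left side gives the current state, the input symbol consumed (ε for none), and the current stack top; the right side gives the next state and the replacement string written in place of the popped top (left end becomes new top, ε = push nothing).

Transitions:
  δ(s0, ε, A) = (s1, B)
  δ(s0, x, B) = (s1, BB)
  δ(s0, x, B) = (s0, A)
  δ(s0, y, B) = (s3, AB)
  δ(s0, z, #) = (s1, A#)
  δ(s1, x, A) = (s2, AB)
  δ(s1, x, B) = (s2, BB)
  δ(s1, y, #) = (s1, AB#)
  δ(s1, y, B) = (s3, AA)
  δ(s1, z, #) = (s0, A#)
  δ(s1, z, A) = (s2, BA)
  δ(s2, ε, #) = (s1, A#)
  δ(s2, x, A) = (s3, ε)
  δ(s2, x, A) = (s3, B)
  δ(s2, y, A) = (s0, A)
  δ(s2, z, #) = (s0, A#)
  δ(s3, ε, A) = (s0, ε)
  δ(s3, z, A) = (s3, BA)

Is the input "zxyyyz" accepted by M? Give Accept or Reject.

Accept

One accepting computation: (s0, zxyyyz, #) ⊢ (s1, xyyyz, A#) ⊢ (s2, yyyz, AB#) ⊢ (s0, yyz, AB#) ⊢ (s1, yyz, BB#) ⊢ (s3, yz, AAB#) ⊢ (s0, yz, AB#) ⊢ (s1, yz, BB#) ⊢ (s3, z, AAB#) ⊢ (s3, ε, BAAB#)
All input consumed and state s3 ∈ F.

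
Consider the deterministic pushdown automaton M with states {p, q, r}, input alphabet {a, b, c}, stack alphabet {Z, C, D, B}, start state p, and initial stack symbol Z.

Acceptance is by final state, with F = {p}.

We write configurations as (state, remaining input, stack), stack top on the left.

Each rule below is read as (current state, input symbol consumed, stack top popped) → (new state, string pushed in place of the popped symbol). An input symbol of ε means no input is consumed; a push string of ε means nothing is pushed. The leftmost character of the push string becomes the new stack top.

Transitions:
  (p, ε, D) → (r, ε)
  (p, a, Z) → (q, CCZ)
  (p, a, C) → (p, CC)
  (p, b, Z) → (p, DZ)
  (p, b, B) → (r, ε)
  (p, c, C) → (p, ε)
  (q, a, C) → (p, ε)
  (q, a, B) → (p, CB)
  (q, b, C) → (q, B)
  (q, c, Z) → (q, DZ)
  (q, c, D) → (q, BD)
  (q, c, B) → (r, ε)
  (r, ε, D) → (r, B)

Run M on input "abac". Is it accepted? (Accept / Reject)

Accept

(p, abac, Z) ⊢ (q, bac, CCZ) ⊢ (q, ac, BCZ) ⊢ (p, c, CBCZ) ⊢ (p, ε, BCZ)
All input consumed; state p ∈ F.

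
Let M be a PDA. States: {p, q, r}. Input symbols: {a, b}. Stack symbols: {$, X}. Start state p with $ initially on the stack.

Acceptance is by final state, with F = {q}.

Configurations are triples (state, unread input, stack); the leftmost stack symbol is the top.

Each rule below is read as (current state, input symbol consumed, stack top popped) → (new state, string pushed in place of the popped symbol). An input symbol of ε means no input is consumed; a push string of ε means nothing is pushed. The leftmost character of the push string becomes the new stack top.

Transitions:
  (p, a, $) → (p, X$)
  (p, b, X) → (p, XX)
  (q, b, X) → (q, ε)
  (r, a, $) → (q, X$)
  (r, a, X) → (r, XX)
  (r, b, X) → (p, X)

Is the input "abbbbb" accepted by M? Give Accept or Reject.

No computation consumes all input and reaches a final state.

Reject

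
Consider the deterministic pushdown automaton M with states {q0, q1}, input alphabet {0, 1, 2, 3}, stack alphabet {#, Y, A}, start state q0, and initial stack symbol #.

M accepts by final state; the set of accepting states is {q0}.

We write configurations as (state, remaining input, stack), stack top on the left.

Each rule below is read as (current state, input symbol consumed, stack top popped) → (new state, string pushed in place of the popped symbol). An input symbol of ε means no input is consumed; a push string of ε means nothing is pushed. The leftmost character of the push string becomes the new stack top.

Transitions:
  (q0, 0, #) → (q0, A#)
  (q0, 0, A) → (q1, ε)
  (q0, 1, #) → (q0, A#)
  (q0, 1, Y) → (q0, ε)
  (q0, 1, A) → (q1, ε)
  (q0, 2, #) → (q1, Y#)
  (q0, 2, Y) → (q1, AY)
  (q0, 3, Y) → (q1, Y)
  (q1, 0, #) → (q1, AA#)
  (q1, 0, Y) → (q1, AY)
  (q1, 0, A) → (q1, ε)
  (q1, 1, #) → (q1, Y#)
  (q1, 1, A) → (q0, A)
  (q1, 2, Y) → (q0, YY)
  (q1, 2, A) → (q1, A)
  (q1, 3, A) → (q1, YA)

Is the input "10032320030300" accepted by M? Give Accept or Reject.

(q0, 10032320030300, #)
  read 1, top #: go to q0, push A# → (q0, 0032320030300, A#)
  read 0, top A: go to q1, push ε → (q1, 032320030300, #)
  read 0, top #: go to q1, push AA# → (q1, 32320030300, AA#)
  read 3, top A: go to q1, push YA → (q1, 2320030300, YAA#)
  read 2, top Y: go to q0, push YY → (q0, 320030300, YYAA#)
  read 3, top Y: go to q1, push Y → (q1, 20030300, YYAA#)
  read 2, top Y: go to q0, push YY → (q0, 0030300, YYYAA#)
No transition applies at (q0, 0030300, YYYAA#); input not fully consumed.

Reject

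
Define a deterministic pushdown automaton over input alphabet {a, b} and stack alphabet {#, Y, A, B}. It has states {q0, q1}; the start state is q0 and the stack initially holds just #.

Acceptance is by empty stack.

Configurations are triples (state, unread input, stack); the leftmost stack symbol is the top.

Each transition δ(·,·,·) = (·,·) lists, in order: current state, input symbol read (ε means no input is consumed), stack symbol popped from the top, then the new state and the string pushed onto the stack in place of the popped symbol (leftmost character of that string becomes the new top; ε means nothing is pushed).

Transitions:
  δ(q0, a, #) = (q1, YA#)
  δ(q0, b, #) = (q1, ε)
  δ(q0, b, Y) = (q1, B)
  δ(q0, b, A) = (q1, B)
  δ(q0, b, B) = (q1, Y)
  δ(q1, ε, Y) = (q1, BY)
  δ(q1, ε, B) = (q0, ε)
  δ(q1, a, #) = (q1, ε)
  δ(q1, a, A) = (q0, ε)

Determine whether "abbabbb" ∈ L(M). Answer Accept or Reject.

Accept

(q0, abbabbb, #)
  read a, top #: go to q1, push YA# → (q1, bbabbb, YA#)
  ε-move, top Y: go to q1, push BY → (q1, bbabbb, BYA#)
  ε-move, top B: go to q0, push ε → (q0, bbabbb, YA#)
  read b, top Y: go to q1, push B → (q1, babbb, BA#)
  ε-move, top B: go to q0, push ε → (q0, babbb, A#)
  read b, top A: go to q1, push B → (q1, abbb, B#)
  ε-move, top B: go to q0, push ε → (q0, abbb, #)
  read a, top #: go to q1, push YA# → (q1, bbb, YA#)
  ε-move, top Y: go to q1, push BY → (q1, bbb, BYA#)
  ε-move, top B: go to q0, push ε → (q0, bbb, YA#)
  read b, top Y: go to q1, push B → (q1, bb, BA#)
  ε-move, top B: go to q0, push ε → (q0, bb, A#)
  read b, top A: go to q1, push B → (q1, b, B#)
  ε-move, top B: go to q0, push ε → (q0, b, #)
  read b, top #: go to q1, push ε → (q1, ε, ε)
All input consumed and the stack is empty.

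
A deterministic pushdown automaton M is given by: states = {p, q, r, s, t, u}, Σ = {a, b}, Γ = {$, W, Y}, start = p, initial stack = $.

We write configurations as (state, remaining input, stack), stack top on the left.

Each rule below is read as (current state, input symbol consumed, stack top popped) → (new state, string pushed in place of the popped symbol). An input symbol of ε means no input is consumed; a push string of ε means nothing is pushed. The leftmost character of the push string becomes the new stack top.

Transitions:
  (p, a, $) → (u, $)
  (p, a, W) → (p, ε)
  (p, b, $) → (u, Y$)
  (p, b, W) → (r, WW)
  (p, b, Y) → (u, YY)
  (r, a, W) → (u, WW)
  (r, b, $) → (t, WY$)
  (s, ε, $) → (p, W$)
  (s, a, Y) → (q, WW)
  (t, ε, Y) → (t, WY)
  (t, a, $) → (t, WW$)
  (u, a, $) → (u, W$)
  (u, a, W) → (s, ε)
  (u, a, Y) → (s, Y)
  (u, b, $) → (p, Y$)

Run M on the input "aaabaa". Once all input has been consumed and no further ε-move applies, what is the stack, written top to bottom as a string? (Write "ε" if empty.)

WW$

(p, aaabaa, $) ⊢ (u, aabaa, $) ⊢ (u, abaa, W$) ⊢ (s, baa, $) ⊢ (p, baa, W$) ⊢ (r, aa, WW$) ⊢ (u, a, WWW$) ⊢ (s, ε, WW$)
All input consumed in state s with stack WW$.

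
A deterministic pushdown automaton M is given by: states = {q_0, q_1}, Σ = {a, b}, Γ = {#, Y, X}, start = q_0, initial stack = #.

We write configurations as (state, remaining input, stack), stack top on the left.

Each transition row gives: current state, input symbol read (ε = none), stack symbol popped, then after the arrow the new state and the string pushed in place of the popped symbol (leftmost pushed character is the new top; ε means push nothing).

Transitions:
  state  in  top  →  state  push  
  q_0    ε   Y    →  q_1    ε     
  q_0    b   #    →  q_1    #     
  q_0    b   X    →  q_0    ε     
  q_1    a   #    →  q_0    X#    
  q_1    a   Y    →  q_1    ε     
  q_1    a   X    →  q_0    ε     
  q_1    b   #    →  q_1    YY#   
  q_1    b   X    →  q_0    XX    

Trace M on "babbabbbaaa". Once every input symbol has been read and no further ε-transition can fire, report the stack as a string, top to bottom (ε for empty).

(q_0, babbabbbaaa, #) ⊢ (q_1, abbabbbaaa, #) ⊢ (q_0, bbabbbaaa, X#) ⊢ (q_0, babbbaaa, #) ⊢ (q_1, abbbaaa, #) ⊢ (q_0, bbbaaa, X#) ⊢ (q_0, bbaaa, #) ⊢ (q_1, baaa, #) ⊢ (q_1, aaa, YY#) ⊢ (q_1, aa, Y#) ⊢ (q_1, a, #) ⊢ (q_0, ε, X#)
All input consumed in state q_0 with stack X#.

X#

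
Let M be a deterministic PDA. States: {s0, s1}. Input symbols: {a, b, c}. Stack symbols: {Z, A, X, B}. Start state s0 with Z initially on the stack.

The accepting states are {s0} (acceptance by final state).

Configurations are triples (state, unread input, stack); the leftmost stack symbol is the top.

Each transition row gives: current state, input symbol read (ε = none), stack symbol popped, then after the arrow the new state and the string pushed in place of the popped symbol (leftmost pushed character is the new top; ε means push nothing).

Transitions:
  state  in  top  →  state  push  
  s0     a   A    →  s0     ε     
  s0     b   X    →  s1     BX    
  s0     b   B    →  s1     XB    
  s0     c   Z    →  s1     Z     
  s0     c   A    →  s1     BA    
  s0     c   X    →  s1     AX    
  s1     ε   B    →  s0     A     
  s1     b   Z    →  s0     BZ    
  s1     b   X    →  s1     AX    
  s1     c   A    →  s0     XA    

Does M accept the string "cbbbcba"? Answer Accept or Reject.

Accept

(s0, cbbbcba, Z)
  read c, top Z: go to s1, push Z → (s1, bbbcba, Z)
  read b, top Z: go to s0, push BZ → (s0, bbcba, BZ)
  read b, top B: go to s1, push XB → (s1, bcba, XBZ)
  read b, top X: go to s1, push AX → (s1, cba, AXBZ)
  read c, top A: go to s0, push XA → (s0, ba, XAXBZ)
  read b, top X: go to s1, push BX → (s1, a, BXAXBZ)
  ε-move, top B: go to s0, push A → (s0, a, AXAXBZ)
  read a, top A: go to s0, push ε → (s0, ε, XAXBZ)
All input consumed; state s0 ∈ F.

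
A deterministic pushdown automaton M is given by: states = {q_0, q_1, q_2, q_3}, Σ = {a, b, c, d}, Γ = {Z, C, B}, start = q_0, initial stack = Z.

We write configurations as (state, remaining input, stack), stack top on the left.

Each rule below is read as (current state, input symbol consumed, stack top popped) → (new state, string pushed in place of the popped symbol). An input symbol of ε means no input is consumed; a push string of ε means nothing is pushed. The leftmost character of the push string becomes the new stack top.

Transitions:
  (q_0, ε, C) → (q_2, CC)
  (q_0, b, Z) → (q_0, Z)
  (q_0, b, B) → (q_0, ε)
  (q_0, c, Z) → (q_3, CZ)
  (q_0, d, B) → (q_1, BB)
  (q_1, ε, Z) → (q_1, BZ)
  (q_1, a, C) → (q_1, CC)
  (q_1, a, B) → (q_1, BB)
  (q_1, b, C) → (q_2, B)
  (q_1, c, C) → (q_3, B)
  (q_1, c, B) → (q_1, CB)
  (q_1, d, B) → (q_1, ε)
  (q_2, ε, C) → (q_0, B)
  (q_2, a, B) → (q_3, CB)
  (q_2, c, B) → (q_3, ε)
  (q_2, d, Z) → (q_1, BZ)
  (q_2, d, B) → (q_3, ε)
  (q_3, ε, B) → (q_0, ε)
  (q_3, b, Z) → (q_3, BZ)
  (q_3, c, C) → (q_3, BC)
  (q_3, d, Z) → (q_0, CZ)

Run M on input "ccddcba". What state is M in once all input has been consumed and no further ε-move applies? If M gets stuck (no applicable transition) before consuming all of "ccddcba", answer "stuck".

q_3

(q_0, ccddcba, Z)
  read c, top Z: go to q_3, push CZ → (q_3, cddcba, CZ)
  read c, top C: go to q_3, push BC → (q_3, ddcba, BCZ)
  ε-move, top B: go to q_0, push ε → (q_0, ddcba, CZ)
  ε-move, top C: go to q_2, push CC → (q_2, ddcba, CCZ)
  ε-move, top C: go to q_0, push B → (q_0, ddcba, BCZ)
  read d, top B: go to q_1, push BB → (q_1, dcba, BBCZ)
  read d, top B: go to q_1, push ε → (q_1, cba, BCZ)
  read c, top B: go to q_1, push CB → (q_1, ba, CBCZ)
  read b, top C: go to q_2, push B → (q_2, a, BBCZ)
  read a, top B: go to q_3, push CB → (q_3, ε, CBBCZ)
All input consumed; M is in state q_3.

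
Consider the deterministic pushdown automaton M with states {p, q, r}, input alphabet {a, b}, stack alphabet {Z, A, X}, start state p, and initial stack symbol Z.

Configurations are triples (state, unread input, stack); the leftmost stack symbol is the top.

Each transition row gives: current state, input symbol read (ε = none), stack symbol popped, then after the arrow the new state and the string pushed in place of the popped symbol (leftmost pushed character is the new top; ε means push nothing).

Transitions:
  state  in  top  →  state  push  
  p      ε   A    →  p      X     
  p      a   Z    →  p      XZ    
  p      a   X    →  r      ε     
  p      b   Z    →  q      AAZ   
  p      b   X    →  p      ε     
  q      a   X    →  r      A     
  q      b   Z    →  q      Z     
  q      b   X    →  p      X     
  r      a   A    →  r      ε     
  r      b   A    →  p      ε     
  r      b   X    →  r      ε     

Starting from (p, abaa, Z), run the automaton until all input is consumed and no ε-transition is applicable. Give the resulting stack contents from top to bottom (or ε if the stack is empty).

Z

(p, abaa, Z)
  read a, top Z: go to p, push XZ → (p, baa, XZ)
  read b, top X: go to p, push ε → (p, aa, Z)
  read a, top Z: go to p, push XZ → (p, a, XZ)
  read a, top X: go to r, push ε → (r, ε, Z)
All input consumed in state r with stack Z.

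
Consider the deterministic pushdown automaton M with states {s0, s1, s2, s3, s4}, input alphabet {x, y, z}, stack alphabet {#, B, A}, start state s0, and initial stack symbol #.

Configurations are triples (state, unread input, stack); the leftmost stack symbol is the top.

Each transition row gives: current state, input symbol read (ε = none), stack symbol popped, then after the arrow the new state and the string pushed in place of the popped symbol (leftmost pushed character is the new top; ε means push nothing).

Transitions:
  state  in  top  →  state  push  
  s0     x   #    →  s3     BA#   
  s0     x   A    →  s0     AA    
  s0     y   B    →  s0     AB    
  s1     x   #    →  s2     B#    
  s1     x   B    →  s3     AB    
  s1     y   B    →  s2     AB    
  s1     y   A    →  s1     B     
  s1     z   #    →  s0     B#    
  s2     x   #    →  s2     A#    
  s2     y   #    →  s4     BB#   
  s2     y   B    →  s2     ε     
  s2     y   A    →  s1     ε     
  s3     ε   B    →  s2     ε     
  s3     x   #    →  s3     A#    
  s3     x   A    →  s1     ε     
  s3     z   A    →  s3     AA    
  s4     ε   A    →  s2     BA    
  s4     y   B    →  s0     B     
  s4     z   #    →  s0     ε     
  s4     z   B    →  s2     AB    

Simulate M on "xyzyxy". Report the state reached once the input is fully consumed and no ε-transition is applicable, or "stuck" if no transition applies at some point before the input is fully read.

(s0, xyzyxy, #) ⊢ (s3, yzyxy, BA#) ⊢ (s2, yzyxy, A#) ⊢ (s1, zyxy, #) ⊢ (s0, yxy, B#) ⊢ (s0, xy, AB#) ⊢ (s0, y, AAB#)
No transition for (s0, y, top A); M blocks with input y remaining.

stuck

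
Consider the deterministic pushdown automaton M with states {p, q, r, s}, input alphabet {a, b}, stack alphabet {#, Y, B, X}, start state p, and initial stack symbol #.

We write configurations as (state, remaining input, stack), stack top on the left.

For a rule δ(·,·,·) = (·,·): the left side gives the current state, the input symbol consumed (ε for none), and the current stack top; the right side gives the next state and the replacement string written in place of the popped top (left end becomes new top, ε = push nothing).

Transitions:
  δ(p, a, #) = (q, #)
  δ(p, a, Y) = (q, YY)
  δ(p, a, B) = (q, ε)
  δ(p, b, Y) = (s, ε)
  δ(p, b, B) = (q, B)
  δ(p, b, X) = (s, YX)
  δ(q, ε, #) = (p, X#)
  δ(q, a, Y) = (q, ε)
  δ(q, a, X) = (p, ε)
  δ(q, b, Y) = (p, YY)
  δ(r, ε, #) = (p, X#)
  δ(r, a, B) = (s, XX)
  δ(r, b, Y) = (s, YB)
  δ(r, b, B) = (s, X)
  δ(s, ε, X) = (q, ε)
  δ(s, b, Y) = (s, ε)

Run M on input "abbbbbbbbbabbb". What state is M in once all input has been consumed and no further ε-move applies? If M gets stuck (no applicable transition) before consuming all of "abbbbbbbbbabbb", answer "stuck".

(p, abbbbbbbbbabbb, #)
  read a, top #: go to q, push # → (q, bbbbbbbbbabbb, #)
  ε-move, top #: go to p, push X# → (p, bbbbbbbbbabbb, X#)
  read b, top X: go to s, push YX → (s, bbbbbbbbabbb, YX#)
  read b, top Y: go to s, push ε → (s, bbbbbbbabbb, X#)
  ε-move, top X: go to q, push ε → (q, bbbbbbbabbb, #)
  ε-move, top #: go to p, push X# → (p, bbbbbbbabbb, X#)
  read b, top X: go to s, push YX → (s, bbbbbbabbb, YX#)
  read b, top Y: go to s, push ε → (s, bbbbbabbb, X#)
  ε-move, top X: go to q, push ε → (q, bbbbbabbb, #)
  ε-move, top #: go to p, push X# → (p, bbbbbabbb, X#)
  read b, top X: go to s, push YX → (s, bbbbabbb, YX#)
  read b, top Y: go to s, push ε → (s, bbbabbb, X#)
  ε-move, top X: go to q, push ε → (q, bbbabbb, #)
  ε-move, top #: go to p, push X# → (p, bbbabbb, X#)
  read b, top X: go to s, push YX → (s, bbabbb, YX#)
  read b, top Y: go to s, push ε → (s, babbb, X#)
  ε-move, top X: go to q, push ε → (q, babbb, #)
  ε-move, top #: go to p, push X# → (p, babbb, X#)
  read b, top X: go to s, push YX → (s, abbb, YX#)
No transition for (s, a, top Y); M blocks with input abbb remaining.

stuck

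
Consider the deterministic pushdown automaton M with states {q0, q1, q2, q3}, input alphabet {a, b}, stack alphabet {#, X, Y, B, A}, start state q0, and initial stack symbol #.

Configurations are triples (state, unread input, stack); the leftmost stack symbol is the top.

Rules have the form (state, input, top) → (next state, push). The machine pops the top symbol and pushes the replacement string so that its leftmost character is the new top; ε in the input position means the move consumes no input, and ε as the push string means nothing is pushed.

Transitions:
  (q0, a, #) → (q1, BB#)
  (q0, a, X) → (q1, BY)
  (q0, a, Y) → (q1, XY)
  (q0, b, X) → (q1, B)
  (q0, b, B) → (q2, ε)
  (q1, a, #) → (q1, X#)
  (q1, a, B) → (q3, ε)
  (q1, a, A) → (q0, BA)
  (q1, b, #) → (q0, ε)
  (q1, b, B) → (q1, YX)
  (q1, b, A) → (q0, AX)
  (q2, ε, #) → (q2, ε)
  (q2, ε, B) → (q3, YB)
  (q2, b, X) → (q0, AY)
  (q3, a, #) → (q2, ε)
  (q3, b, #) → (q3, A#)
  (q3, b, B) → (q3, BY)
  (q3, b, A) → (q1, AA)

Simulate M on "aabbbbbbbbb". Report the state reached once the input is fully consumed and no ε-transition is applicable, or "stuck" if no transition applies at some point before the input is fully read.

(q0, aabbbbbbbbb, #)
  read a, top #: go to q1, push BB# → (q1, abbbbbbbbb, BB#)
  read a, top B: go to q3, push ε → (q3, bbbbbbbbb, B#)
  read b, top B: go to q3, push BY → (q3, bbbbbbbb, BY#)
  read b, top B: go to q3, push BY → (q3, bbbbbbb, BYY#)
  read b, top B: go to q3, push BY → (q3, bbbbbb, BYYY#)
  read b, top B: go to q3, push BY → (q3, bbbbb, BYYYY#)
  read b, top B: go to q3, push BY → (q3, bbbb, BYYYYY#)
  read b, top B: go to q3, push BY → (q3, bbb, BYYYYYY#)
  read b, top B: go to q3, push BY → (q3, bb, BYYYYYYY#)
  read b, top B: go to q3, push BY → (q3, b, BYYYYYYYY#)
  read b, top B: go to q3, push BY → (q3, ε, BYYYYYYYYY#)
All input consumed; M is in state q3.

q3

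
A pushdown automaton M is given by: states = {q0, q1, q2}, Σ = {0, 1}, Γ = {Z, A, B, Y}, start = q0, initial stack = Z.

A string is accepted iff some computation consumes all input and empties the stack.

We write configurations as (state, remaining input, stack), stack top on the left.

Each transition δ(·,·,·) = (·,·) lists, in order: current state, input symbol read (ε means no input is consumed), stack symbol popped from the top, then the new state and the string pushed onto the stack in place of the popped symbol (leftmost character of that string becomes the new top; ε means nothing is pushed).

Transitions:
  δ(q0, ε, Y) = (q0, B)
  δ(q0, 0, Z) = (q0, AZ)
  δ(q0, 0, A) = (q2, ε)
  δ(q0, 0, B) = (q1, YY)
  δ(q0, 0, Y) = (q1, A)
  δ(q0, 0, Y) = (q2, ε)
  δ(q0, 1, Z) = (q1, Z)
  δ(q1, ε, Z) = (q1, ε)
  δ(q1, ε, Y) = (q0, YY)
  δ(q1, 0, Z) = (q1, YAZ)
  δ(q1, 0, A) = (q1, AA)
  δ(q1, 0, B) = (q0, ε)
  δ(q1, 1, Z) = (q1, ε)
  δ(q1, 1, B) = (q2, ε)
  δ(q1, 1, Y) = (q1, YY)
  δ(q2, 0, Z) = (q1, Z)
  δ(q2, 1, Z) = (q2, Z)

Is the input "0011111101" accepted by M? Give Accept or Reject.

One accepting computation: (q0, 0011111101, Z) ⊢ (q0, 011111101, AZ) ⊢ (q2, 11111101, Z) ⊢ (q2, 1111101, Z) ⊢ (q2, 111101, Z) ⊢ (q2, 11101, Z) ⊢ (q2, 1101, Z) ⊢ (q2, 101, Z) ⊢ (q2, 01, Z) ⊢ (q1, 1, Z) ⊢ (q1, ε, ε)
All input consumed and the stack is empty.

Accept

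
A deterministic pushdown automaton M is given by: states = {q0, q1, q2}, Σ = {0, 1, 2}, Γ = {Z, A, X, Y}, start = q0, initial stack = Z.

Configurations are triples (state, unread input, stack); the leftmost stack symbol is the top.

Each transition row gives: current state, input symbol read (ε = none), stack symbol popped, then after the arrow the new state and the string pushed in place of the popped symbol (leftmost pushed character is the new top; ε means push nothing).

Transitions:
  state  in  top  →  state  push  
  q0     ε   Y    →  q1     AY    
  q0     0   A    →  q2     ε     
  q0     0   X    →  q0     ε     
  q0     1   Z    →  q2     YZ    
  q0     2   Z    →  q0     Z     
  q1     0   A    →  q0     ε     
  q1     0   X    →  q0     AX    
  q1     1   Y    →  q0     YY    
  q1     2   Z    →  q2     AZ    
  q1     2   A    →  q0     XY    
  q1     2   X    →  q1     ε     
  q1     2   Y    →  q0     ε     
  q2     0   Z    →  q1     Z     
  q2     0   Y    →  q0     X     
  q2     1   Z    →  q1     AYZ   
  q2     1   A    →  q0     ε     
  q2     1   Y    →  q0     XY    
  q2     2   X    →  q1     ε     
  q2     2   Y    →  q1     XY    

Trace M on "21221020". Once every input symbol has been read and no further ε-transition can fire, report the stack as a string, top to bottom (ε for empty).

AYYYZ

(q0, 21221020, Z)
  read 2, top Z: go to q0, push Z → (q0, 1221020, Z)
  read 1, top Z: go to q2, push YZ → (q2, 221020, YZ)
  read 2, top Y: go to q1, push XY → (q1, 21020, XYZ)
  read 2, top X: go to q1, push ε → (q1, 1020, YZ)
  read 1, top Y: go to q0, push YY → (q0, 020, YYZ)
  ε-move, top Y: go to q1, push AY → (q1, 020, AYYZ)
  read 0, top A: go to q0, push ε → (q0, 20, YYZ)
  ε-move, top Y: go to q1, push AY → (q1, 20, AYYZ)
  read 2, top A: go to q0, push XY → (q0, 0, XYYYZ)
  read 0, top X: go to q0, push ε → (q0, ε, YYYZ)
  ε-move, top Y: go to q1, push AY → (q1, ε, AYYYZ)
All input consumed in state q1 with stack AYYYZ.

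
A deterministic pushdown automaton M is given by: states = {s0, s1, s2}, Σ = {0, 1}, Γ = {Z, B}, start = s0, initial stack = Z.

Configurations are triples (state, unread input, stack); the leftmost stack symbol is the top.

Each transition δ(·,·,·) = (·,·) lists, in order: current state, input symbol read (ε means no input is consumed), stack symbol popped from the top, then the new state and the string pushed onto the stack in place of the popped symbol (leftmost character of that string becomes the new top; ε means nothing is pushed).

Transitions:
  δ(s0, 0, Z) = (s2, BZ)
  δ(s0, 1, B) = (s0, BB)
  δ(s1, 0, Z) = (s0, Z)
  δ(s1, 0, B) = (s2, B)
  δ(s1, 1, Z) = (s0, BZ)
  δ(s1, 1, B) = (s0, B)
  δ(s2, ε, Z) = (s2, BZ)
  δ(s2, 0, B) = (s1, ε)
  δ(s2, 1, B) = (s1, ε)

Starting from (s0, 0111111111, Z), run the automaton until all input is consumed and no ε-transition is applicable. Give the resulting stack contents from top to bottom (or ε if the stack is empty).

(s0, 0111111111, Z) ⊢ (s2, 111111111, BZ) ⊢ (s1, 11111111, Z) ⊢ (s0, 1111111, BZ) ⊢ (s0, 111111, BBZ) ⊢ (s0, 11111, BBBZ) ⊢ (s0, 1111, BBBBZ) ⊢ (s0, 111, BBBBBZ) ⊢ (s0, 11, BBBBBBZ) ⊢ (s0, 1, BBBBBBBZ) ⊢ (s0, ε, BBBBBBBBZ)
All input consumed in state s0 with stack BBBBBBBBZ.

BBBBBBBBZ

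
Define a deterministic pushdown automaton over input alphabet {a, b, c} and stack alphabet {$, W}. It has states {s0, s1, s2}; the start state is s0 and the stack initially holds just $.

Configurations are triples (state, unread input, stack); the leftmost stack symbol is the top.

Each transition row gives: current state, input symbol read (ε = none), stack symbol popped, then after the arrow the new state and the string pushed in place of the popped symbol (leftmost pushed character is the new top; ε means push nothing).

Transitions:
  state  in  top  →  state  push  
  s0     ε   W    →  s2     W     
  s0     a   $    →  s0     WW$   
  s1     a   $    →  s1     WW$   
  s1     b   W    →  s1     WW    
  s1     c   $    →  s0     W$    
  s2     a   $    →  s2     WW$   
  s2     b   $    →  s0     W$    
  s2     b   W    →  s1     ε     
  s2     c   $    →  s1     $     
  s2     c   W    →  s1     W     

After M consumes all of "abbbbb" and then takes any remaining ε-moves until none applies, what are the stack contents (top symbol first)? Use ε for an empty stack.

WWWWW$

(s0, abbbbb, $) ⊢ (s0, bbbbb, WW$) ⊢ (s2, bbbbb, WW$) ⊢ (s1, bbbb, W$) ⊢ (s1, bbb, WW$) ⊢ (s1, bb, WWW$) ⊢ (s1, b, WWWW$) ⊢ (s1, ε, WWWWW$)
All input consumed in state s1 with stack WWWWW$.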